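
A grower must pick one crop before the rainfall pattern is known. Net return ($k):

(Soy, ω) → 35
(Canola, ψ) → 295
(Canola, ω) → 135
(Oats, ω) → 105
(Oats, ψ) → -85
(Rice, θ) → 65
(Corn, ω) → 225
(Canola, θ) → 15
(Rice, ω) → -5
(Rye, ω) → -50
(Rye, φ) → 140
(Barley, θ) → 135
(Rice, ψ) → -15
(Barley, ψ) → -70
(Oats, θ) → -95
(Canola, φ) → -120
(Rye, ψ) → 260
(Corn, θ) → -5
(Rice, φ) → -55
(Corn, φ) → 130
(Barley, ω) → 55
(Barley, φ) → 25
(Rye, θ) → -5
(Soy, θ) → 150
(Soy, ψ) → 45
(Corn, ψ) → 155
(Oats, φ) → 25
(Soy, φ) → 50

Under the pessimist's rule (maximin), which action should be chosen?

Row minima: Corn=-5, Canola=-120, Oats=-95, Rye=-50, Soy=35, Rice=-55, Barley=-70
Best worst-case = 35 → Soy.

Soy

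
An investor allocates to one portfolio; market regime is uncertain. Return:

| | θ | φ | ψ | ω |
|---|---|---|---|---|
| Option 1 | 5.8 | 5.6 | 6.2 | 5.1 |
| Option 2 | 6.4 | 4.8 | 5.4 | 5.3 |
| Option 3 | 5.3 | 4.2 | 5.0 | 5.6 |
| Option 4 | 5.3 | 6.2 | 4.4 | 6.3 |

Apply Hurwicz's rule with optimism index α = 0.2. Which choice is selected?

Option 1: 0.2·6.2 + 0.8·5.1 = 5.32
Option 2: 0.2·6.4 + 0.8·4.8 = 5.12
Option 3: 0.2·5.6 + 0.8·4.2 = 4.48
Option 4: 0.2·6.3 + 0.8·4.4 = 4.78
Highest Hurwicz score = 5.32 → Option 1.

Option 1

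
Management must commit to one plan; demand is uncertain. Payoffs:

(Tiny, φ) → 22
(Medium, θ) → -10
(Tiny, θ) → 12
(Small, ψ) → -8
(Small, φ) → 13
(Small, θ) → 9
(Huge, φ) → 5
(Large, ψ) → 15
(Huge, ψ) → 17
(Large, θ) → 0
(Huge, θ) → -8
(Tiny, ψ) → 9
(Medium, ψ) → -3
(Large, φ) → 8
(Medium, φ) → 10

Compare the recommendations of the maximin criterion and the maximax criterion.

Row minima: Tiny=9, Small=-8, Medium=-10, Large=0, Huge=-8
Best worst-case = 9 → Tiny.
Row maxima: Tiny=22, Small=13, Medium=10, Large=15, Huge=17
Best best-case = 22 → Tiny.

maximin → Tiny; maximax → Tiny (agree)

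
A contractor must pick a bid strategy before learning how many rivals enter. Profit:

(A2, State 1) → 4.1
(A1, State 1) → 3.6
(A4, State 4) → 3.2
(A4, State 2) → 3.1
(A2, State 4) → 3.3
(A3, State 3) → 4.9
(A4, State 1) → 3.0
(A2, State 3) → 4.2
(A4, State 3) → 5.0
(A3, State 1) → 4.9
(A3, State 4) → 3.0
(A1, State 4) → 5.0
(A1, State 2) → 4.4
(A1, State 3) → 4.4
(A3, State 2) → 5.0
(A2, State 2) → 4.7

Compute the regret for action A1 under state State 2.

0.6

Best payoff under State 2 is 5.0.
Regret = 5.0 − 4.4 = 0.6.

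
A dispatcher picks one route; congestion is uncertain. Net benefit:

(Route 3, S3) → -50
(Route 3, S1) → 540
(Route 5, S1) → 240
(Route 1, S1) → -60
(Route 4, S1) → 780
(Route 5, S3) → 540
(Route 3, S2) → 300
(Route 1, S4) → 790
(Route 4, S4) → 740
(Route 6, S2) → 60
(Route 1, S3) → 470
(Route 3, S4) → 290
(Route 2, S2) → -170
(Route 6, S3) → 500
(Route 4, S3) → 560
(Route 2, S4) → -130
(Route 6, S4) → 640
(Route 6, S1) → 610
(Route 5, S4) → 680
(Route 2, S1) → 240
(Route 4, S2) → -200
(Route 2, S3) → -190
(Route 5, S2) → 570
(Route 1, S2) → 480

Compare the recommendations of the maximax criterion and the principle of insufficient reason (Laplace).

Row maxima: Route 1=790, Route 2=240, Route 3=540, Route 4=780, Route 5=680, Route 6=640
Best best-case = 790 → Route 1.
Row averages: Route 1=420, Route 2=-62.5, Route 3=270, Route 4=470, Route 5=507.5, Route 6=452.5
Highest average = 507.5 → Route 5.

maximax → Route 1; laplace → Route 5 (disagree)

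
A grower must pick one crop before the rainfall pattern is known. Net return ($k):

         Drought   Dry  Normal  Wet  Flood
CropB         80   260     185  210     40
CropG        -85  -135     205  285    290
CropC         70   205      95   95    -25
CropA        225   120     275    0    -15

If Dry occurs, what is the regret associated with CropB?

0

Best payoff under Dry is 260.
Regret = 260 − 260 = 0.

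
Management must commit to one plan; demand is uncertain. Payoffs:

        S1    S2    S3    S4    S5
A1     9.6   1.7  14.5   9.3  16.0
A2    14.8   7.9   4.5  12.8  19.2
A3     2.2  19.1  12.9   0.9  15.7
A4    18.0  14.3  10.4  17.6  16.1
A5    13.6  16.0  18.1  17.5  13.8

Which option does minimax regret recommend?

A5

Column bests: S1=18.0, S2=19.1, S3=18.1, S4=17.6, S5=19.2.
A1 regrets: 8.4, 17.4, 3.6, 8.3, 3.2 → max 17.4
A2 regrets: 3.2, 11.2, 13.6, 4.8, 0.0 → max 13.6
A3 regrets: 15.8, 0.0, 5.2, 16.7, 3.5 → max 16.7
A4 regrets: 0.0, 4.8, 7.7, 0.0, 3.1 → max 7.7
A5 regrets: 4.4, 3.1, 0.0, 0.1, 5.4 → max 5.4
Smallest max regret = 5.4 → A5.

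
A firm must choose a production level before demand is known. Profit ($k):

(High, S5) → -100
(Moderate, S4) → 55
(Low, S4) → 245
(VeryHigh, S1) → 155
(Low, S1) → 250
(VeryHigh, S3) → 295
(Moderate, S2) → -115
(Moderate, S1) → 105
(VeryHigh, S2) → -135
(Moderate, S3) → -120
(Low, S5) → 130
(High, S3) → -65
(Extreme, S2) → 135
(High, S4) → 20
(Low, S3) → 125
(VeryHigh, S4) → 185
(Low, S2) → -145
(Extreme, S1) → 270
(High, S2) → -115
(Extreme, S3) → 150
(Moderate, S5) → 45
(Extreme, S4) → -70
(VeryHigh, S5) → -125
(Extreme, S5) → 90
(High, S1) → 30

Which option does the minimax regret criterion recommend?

VeryHigh

Column bests: S1=270, S2=135, S3=295, S4=245, S5=130.
Low regrets: 20, 280, 170, 0, 0 → max 280
Moderate regrets: 165, 250, 415, 190, 85 → max 415
High regrets: 240, 250, 360, 225, 230 → max 360
VeryHigh regrets: 115, 270, 0, 60, 255 → max 270
Extreme regrets: 0, 0, 145, 315, 40 → max 315
Smallest max regret = 270 → VeryHigh.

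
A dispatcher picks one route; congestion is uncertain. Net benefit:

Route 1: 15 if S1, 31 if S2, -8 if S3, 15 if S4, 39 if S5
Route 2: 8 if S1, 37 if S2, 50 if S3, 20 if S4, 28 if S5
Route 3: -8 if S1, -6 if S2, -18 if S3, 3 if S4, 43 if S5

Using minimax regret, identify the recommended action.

Route 2

Column bests: S1=15, S2=37, S3=50, S4=20, S5=43.
Route 1 regrets: 0, 6, 58, 5, 4 → max 58
Route 2 regrets: 7, 0, 0, 0, 15 → max 15
Route 3 regrets: 23, 43, 68, 17, 0 → max 68
Smallest max regret = 15 → Route 2.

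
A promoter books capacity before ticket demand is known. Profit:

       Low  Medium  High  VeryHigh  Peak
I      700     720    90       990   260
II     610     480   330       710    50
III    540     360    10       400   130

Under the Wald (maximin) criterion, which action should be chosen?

Row minima: I=90, II=50, III=10
Best worst-case = 90 → I.

I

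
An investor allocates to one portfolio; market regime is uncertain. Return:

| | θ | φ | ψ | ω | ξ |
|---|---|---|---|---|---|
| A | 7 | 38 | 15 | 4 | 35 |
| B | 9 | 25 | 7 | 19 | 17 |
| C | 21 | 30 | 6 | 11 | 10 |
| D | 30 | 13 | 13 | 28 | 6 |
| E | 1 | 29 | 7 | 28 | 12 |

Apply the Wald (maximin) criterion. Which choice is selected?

Row minima: A=4, B=7, C=6, D=6, E=1
Best worst-case = 7 → B.

B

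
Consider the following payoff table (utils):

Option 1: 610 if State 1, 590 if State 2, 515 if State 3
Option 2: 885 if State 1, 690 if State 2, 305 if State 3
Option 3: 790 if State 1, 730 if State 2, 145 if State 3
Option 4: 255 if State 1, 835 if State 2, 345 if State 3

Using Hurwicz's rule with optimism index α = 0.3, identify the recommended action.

Option 1: 0.3·610 + 0.7·515 = 543.5
Option 2: 0.3·885 + 0.7·305 = 479
Option 3: 0.3·790 + 0.7·145 = 338.5
Option 4: 0.3·835 + 0.7·255 = 429
Highest Hurwicz score = 543.5 → Option 1.

Option 1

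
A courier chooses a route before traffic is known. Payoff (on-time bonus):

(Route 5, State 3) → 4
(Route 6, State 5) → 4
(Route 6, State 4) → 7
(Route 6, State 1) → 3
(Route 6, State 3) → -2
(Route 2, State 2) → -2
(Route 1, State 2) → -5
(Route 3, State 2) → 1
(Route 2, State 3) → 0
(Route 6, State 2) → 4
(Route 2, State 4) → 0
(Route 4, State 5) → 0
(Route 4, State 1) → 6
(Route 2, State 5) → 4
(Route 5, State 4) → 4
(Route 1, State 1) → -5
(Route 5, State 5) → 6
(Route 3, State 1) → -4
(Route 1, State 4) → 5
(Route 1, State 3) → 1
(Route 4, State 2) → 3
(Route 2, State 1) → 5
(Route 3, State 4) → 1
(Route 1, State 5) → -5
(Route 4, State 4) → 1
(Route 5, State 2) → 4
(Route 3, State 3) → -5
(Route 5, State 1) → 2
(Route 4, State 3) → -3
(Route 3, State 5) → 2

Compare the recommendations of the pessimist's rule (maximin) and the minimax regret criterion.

maximin → Route 5; minimax regret → Route 5 (agree)

Row minima: Route 1=-5, Route 2=-2, Route 3=-5, Route 4=-3, Route 5=2, Route 6=-2
Best worst-case = 2 → Route 5.
Column bests: State 1=6, State 2=4, State 3=4, State 4=7, State 5=6.
Route 1 regrets: 11, 9, 3, 2, 11 → max 11
Route 2 regrets: 1, 6, 4, 7, 2 → max 7
Route 3 regrets: 10, 3, 9, 6, 4 → max 10
Route 4 regrets: 0, 1, 7, 6, 6 → max 7
Route 5 regrets: 4, 0, 0, 3, 0 → max 4
Route 6 regrets: 3, 0, 6, 0, 2 → max 6
Smallest max regret = 4 → Route 5.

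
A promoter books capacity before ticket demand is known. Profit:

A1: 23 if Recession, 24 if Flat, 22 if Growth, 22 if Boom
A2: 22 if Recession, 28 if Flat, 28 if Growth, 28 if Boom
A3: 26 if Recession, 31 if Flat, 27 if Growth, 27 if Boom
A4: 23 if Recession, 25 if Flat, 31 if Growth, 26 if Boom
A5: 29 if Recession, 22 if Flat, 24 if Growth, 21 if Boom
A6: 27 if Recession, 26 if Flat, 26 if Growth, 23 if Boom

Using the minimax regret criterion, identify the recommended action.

A3

Column bests: Recession=29, Flat=31, Growth=31, Boom=28.
A1 regrets: 6, 7, 9, 6 → max 9
A2 regrets: 7, 3, 3, 0 → max 7
A3 regrets: 3, 0, 4, 1 → max 4
A4 regrets: 6, 6, 0, 2 → max 6
A5 regrets: 0, 9, 7, 7 → max 9
A6 regrets: 2, 5, 5, 5 → max 5
Smallest max regret = 4 → A3.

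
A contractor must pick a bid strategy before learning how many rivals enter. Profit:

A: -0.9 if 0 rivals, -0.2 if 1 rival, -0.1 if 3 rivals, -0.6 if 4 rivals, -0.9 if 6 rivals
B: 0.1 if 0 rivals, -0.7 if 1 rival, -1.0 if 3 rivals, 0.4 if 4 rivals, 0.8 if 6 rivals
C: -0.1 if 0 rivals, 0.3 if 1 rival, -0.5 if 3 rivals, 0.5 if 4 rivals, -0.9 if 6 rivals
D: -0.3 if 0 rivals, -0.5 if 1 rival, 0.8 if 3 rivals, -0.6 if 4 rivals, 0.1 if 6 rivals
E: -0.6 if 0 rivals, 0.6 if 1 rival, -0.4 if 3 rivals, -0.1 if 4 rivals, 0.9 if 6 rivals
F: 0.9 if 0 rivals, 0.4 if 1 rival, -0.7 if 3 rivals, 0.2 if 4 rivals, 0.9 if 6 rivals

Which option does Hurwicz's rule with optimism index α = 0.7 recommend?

E

A: 0.7·(-0.1) + 0.3·(-0.9) = -0.34
B: 0.7·0.8 + 0.3·(-1.0) = 0.26
C: 0.7·0.5 + 0.3·(-0.9) = 0.08
D: 0.7·0.8 + 0.3·(-0.6) = 0.38
E: 0.7·0.9 + 0.3·(-0.6) = 0.45
F: 0.7·0.9 + 0.3·(-0.7) = 0.42
Highest Hurwicz score = 0.45 → E.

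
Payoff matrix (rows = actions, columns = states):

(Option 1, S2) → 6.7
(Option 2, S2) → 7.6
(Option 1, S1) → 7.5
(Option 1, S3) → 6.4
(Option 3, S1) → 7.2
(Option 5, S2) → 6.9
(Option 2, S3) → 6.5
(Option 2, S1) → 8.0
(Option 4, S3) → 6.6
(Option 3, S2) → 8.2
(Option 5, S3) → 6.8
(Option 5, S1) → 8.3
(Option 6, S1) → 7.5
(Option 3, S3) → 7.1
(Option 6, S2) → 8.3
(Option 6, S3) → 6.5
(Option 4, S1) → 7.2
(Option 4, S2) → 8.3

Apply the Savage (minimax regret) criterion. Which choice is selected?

Column bests: S1=8.3, S2=8.3, S3=7.1.
Option 1 regrets: 0.8, 1.6, 0.7 → max 1.6
Option 2 regrets: 0.3, 0.7, 0.6 → max 0.7
Option 3 regrets: 1.1, 0.1, 0.0 → max 1.1
Option 4 regrets: 1.1, 0.0, 0.5 → max 1.1
Option 5 regrets: 0.0, 1.4, 0.3 → max 1.4
Option 6 regrets: 0.8, 0.0, 0.6 → max 0.8
Smallest max regret = 0.7 → Option 2.

Option 2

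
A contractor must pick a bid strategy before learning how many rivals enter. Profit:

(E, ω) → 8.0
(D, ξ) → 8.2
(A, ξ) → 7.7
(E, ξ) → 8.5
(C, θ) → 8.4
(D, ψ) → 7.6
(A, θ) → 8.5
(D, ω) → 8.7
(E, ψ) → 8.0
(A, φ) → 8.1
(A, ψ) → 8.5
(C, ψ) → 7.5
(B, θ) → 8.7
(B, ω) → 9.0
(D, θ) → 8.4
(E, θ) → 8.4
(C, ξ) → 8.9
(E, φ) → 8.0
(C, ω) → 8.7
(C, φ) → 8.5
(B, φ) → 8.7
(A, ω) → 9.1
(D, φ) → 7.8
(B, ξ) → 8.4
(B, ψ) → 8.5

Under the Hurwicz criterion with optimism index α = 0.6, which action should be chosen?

A: 0.6·9.1 + 0.4·7.7 = 8.54
B: 0.6·9.0 + 0.4·8.4 = 8.76
C: 0.6·8.9 + 0.4·7.5 = 8.34
D: 0.6·8.7 + 0.4·7.6 = 8.26
E: 0.6·8.5 + 0.4·8.0 = 8.3
Highest Hurwicz score = 8.76 → B.

B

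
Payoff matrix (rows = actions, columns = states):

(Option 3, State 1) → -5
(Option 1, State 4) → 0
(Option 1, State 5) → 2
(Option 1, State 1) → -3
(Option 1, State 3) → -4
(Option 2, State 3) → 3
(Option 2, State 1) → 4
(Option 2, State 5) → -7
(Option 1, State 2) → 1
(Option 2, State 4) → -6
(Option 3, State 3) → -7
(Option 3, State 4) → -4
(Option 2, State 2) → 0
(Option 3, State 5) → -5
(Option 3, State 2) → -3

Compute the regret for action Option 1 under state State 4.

0

Best payoff under State 4 is 0.
Regret = 0 − 0 = 0.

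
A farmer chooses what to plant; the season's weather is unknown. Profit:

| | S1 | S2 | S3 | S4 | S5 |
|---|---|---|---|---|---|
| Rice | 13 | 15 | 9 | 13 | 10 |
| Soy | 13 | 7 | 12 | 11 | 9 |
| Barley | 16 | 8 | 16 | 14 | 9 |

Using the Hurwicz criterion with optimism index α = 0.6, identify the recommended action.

Barley

Rice: 0.6·15 + 0.4·9 = 12.6
Soy: 0.6·13 + 0.4·7 = 10.6
Barley: 0.6·16 + 0.4·8 = 12.8
Highest Hurwicz score = 12.8 → Barley.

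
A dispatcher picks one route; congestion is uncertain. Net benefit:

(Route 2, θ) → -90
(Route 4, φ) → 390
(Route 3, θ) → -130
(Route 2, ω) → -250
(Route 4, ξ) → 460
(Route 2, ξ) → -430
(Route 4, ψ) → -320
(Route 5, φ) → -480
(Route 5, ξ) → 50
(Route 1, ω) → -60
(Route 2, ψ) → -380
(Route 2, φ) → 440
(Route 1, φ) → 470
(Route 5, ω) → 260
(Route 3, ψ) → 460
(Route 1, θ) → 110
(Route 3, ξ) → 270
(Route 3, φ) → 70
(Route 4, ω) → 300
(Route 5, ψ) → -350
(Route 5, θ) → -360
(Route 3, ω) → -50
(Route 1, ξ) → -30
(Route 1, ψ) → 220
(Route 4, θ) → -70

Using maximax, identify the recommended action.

Row maxima: Route 1=470, Route 2=440, Route 3=460, Route 4=460, Route 5=260
Best best-case = 470 → Route 1.

Route 1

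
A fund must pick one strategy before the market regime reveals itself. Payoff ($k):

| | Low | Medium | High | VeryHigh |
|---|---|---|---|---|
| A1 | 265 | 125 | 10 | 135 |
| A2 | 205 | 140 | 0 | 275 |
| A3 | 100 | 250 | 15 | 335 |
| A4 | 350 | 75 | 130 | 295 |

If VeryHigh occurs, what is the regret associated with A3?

Best payoff under VeryHigh is 335.
Regret = 335 − 335 = 0.

0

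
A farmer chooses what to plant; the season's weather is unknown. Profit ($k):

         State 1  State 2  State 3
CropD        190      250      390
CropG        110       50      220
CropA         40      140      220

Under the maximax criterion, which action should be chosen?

CropD

Row maxima: CropD=390, CropG=220, CropA=220
Best best-case = 390 → CropD.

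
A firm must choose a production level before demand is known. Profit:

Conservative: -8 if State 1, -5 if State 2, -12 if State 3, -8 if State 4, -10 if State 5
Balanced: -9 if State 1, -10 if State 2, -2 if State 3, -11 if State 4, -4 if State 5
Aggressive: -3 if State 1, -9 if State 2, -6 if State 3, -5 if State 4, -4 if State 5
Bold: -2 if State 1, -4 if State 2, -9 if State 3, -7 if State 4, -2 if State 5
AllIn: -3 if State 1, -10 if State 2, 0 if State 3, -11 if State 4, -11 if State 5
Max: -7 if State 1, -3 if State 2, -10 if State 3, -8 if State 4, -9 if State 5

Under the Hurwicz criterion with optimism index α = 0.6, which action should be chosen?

AllIn

Conservative: 0.6·(-5) + 0.4·(-12) = -7.8
Balanced: 0.6·(-2) + 0.4·(-11) = -5.6
Aggressive: 0.6·(-3) + 0.4·(-9) = -5.4
Bold: 0.6·(-2) + 0.4·(-9) = -4.8
AllIn: 0.6·0 + 0.4·(-11) = -4.4
Max: 0.6·(-3) + 0.4·(-10) = -5.8
Highest Hurwicz score = -4.4 → AllIn.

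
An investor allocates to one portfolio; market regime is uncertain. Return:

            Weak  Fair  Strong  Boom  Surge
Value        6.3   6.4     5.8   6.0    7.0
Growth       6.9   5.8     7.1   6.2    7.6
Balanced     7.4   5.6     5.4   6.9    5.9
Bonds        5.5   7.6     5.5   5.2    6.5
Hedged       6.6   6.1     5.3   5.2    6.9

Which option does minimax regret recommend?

Column bests: Weak=7.4, Fair=7.6, Strong=7.1, Boom=6.9, Surge=7.6.
Value regrets: 1.1, 1.2, 1.3, 0.9, 0.6 → max 1.3
Growth regrets: 0.5, 1.8, 0.0, 0.7, 0.0 → max 1.8
Balanced regrets: 0.0, 2.0, 1.7, 0.0, 1.7 → max 2.0
Bonds regrets: 1.9, 0.0, 1.6, 1.7, 1.1 → max 1.9
Hedged regrets: 0.8, 1.5, 1.8, 1.7, 0.7 → max 1.8
Smallest max regret = 1.3 → Value.

Value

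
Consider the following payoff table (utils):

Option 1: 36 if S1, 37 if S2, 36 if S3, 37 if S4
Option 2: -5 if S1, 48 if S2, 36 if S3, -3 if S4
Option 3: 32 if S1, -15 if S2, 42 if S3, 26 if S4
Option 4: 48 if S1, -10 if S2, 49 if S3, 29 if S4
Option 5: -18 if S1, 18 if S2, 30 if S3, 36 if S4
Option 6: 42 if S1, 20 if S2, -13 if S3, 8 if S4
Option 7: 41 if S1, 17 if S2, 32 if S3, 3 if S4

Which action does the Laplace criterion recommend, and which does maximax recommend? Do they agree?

Row averages: Option 1=36.5, Option 2=19, Option 3=21.25, Option 4=29, Option 5=16.5, Option 6=14.25, Option 7=23.25
Highest average = 36.5 → Option 1.
Row maxima: Option 1=37, Option 2=48, Option 3=42, Option 4=49, Option 5=36, Option 6=42, Option 7=41
Best best-case = 49 → Option 4.

laplace → Option 1; maximax → Option 4 (disagree)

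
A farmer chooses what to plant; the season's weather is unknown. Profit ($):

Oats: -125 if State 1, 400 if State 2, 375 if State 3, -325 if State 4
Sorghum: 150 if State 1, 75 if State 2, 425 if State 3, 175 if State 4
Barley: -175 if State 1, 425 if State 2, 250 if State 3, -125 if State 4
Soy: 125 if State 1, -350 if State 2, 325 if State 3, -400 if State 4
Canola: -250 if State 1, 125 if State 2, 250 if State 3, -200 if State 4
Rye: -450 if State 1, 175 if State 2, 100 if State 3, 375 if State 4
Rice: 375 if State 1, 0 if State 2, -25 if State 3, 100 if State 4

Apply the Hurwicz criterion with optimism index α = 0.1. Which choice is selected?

Sorghum

Oats: 0.1·400 + 0.9·(-325) = -252.5
Sorghum: 0.1·425 + 0.9·75 = 110
Barley: 0.1·425 + 0.9·(-175) = -115
Soy: 0.1·325 + 0.9·(-400) = -327.5
Canola: 0.1·250 + 0.9·(-250) = -200
Rye: 0.1·375 + 0.9·(-450) = -367.5
Rice: 0.1·375 + 0.9·(-25) = 15
Highest Hurwicz score = 110 → Sorghum.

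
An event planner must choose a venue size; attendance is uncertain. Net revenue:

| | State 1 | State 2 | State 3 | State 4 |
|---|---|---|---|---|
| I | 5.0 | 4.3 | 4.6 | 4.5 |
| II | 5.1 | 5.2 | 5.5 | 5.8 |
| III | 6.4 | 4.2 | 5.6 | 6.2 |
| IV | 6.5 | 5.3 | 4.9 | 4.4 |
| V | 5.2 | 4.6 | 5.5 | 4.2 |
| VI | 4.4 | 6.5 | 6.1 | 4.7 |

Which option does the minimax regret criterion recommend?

Column bests: State 1=6.5, State 2=6.5, State 3=6.1, State 4=6.2.
I regrets: 1.5, 2.2, 1.5, 1.7 → max 2.2
II regrets: 1.4, 1.3, 0.6, 0.4 → max 1.4
III regrets: 0.1, 2.3, 0.5, 0.0 → max 2.3
IV regrets: 0.0, 1.2, 1.2, 1.8 → max 1.8
V regrets: 1.3, 1.9, 0.6, 2.0 → max 2.0
VI regrets: 2.1, 0.0, 0.0, 1.5 → max 2.1
Smallest max regret = 1.4 → II.

II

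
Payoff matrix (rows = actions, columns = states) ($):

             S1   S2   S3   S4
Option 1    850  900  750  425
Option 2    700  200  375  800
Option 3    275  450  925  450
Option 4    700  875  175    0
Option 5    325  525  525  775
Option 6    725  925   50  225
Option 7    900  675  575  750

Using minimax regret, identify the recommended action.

Option 7

Column bests: S1=900, S2=925, S3=925, S4=800.
Option 1 regrets: 50, 25, 175, 375 → max 375
Option 2 regrets: 200, 725, 550, 0 → max 725
Option 3 regrets: 625, 475, 0, 350 → max 625
Option 4 regrets: 200, 50, 750, 800 → max 800
Option 5 regrets: 575, 400, 400, 25 → max 575
Option 6 regrets: 175, 0, 875, 575 → max 875
Option 7 regrets: 0, 250, 350, 50 → max 350
Smallest max regret = 350 → Option 7.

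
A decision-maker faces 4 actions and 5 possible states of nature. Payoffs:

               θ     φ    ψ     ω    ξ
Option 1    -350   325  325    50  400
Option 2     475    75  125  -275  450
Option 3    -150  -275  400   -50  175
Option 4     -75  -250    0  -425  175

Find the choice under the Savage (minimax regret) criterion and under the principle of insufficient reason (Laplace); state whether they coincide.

minimax regret → Option 2; laplace → Option 2 (agree)

Column bests: θ=475, φ=325, ψ=400, ω=50, ξ=450.
Option 1 regrets: 825, 0, 75, 0, 50 → max 825
Option 2 regrets: 0, 250, 275, 325, 0 → max 325
Option 3 regrets: 625, 600, 0, 100, 275 → max 625
Option 4 regrets: 550, 575, 400, 475, 275 → max 575
Smallest max regret = 325 → Option 2.
Row averages: Option 1=150, Option 2=170, Option 3=20, Option 4=-115
Highest average = 170 → Option 2.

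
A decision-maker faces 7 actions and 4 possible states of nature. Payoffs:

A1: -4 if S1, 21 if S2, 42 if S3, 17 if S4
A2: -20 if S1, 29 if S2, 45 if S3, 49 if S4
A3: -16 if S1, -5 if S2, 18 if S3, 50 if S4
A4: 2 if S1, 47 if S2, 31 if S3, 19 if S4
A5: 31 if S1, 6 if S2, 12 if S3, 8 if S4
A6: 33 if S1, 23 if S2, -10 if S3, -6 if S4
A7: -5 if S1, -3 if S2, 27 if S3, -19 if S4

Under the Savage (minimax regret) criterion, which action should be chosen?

A4

Column bests: S1=33, S2=47, S3=45, S4=50.
A1 regrets: 37, 26, 3, 33 → max 37
A2 regrets: 53, 18, 0, 1 → max 53
A3 regrets: 49, 52, 27, 0 → max 52
A4 regrets: 31, 0, 14, 31 → max 31
A5 regrets: 2, 41, 33, 42 → max 42
A6 regrets: 0, 24, 55, 56 → max 56
A7 regrets: 38, 50, 18, 69 → max 69
Smallest max regret = 31 → A4.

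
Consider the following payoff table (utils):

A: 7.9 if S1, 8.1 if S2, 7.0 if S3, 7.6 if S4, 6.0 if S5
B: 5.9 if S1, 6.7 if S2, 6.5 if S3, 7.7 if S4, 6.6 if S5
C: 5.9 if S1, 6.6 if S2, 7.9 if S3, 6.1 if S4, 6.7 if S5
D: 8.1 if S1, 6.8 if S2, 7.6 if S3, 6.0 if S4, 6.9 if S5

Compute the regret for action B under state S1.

2.2

Best payoff under S1 is 8.1.
Regret = 8.1 − 5.9 = 2.2.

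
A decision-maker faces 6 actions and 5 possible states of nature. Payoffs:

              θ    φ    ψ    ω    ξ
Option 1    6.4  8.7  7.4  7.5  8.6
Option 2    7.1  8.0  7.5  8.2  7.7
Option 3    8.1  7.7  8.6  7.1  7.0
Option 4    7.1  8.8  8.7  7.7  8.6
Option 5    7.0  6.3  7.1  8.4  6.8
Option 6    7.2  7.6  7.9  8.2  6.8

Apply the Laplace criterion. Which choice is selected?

Option 4

Row averages: Option 1=7.72, Option 2=7.7, Option 3=7.7, Option 4=8.18, Option 5=7.12, Option 6=7.54
Highest average = 8.18 → Option 4.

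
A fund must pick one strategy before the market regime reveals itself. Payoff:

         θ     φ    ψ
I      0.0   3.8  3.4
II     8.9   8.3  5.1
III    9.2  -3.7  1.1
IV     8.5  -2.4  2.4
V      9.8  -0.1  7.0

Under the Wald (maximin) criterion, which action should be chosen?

II

Row minima: I=0.0, II=5.1, III=-3.7, IV=-2.4, V=-0.1
Best worst-case = 5.1 → II.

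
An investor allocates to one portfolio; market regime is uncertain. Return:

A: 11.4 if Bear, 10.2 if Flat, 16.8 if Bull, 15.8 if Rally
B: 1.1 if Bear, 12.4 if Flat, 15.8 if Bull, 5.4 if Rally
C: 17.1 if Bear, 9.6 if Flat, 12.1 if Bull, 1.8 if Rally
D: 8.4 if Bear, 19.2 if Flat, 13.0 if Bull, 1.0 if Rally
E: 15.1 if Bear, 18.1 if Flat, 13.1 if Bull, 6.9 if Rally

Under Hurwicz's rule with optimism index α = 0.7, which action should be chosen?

A

A: 0.7·16.8 + 0.3·10.2 = 14.82
B: 0.7·15.8 + 0.3·1.1 = 11.39
C: 0.7·17.1 + 0.3·1.8 = 12.51
D: 0.7·19.2 + 0.3·1.0 = 13.74
E: 0.7·18.1 + 0.3·6.9 = 14.74
Highest Hurwicz score = 14.82 → A.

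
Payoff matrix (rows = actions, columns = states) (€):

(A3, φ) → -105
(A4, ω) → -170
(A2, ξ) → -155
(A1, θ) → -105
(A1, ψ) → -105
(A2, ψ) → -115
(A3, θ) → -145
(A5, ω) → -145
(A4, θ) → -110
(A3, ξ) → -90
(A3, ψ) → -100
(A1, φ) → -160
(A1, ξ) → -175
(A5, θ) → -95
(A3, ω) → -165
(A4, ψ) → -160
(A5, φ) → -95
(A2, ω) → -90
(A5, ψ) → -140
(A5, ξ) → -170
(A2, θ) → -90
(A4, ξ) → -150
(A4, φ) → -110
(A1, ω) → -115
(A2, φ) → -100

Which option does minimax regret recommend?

Column bests: θ=-90, φ=-95, ψ=-100, ω=-90, ξ=-90.
A1 regrets: 15, 65, 5, 25, 85 → max 85
A2 regrets: 0, 5, 15, 0, 65 → max 65
A3 regrets: 55, 10, 0, 75, 0 → max 75
A4 regrets: 20, 15, 60, 80, 60 → max 80
A5 regrets: 5, 0, 40, 55, 80 → max 80
Smallest max regret = 65 → A2.

A2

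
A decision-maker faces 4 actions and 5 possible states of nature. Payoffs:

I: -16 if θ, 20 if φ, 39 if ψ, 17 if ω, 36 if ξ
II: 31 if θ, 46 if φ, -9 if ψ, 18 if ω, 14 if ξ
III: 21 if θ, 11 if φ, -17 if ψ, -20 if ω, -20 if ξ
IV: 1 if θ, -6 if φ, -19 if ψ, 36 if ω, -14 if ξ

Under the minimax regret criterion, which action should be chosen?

I

Column bests: θ=31, φ=46, ψ=39, ω=36, ξ=36.
I regrets: 47, 26, 0, 19, 0 → max 47
II regrets: 0, 0, 48, 18, 22 → max 48
III regrets: 10, 35, 56, 56, 56 → max 56
IV regrets: 30, 52, 58, 0, 50 → max 58
Smallest max regret = 47 → I.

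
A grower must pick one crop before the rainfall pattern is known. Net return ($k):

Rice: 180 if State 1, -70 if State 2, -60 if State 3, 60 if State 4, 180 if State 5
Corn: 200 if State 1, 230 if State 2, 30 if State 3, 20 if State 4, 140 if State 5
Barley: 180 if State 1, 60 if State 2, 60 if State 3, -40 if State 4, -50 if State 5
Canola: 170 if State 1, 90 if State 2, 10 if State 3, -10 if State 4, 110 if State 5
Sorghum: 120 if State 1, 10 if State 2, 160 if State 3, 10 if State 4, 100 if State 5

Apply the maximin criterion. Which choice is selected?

Corn

Row minima: Rice=-70, Corn=20, Barley=-50, Canola=-10, Sorghum=10
Best worst-case = 20 → Corn.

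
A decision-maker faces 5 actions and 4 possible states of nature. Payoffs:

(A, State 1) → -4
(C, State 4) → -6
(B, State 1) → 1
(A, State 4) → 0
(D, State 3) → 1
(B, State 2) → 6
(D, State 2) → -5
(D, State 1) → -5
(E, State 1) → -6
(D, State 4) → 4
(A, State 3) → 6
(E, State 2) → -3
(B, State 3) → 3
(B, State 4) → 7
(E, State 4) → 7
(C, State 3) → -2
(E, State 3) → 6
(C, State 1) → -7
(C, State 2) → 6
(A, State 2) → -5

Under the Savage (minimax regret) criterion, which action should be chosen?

B

Column bests: State 1=1, State 2=6, State 3=6, State 4=7.
A regrets: 5, 11, 0, 7 → max 11
B regrets: 0, 0, 3, 0 → max 3
C regrets: 8, 0, 8, 13 → max 13
D regrets: 6, 11, 5, 3 → max 11
E regrets: 7, 9, 0, 0 → max 9
Smallest max regret = 3 → B.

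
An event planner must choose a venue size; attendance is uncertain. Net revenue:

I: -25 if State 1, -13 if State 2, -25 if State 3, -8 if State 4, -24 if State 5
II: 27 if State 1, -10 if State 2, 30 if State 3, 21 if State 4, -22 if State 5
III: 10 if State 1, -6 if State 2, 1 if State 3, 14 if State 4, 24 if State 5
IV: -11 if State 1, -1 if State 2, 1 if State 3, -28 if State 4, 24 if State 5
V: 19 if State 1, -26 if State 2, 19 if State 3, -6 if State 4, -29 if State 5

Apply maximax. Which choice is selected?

II

Row maxima: I=-8, II=30, III=24, IV=24, V=19
Best best-case = 30 → II.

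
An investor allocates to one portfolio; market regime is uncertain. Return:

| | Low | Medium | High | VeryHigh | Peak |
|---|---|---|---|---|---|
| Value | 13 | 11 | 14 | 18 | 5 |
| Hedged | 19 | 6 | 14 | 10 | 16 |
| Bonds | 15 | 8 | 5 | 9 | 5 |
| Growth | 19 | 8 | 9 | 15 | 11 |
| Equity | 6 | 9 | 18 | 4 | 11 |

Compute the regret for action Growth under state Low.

Best payoff under Low is 19.
Regret = 19 − 19 = 0.

0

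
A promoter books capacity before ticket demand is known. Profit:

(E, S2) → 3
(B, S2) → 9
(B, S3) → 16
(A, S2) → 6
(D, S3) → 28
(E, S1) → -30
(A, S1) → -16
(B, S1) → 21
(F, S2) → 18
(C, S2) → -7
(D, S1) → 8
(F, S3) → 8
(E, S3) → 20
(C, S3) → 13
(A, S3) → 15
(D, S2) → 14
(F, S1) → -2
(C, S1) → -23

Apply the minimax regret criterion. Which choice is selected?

B

Column bests: S1=21, S2=18, S3=28.
A regrets: 37, 12, 13 → max 37
B regrets: 0, 9, 12 → max 12
C regrets: 44, 25, 15 → max 44
D regrets: 13, 4, 0 → max 13
E regrets: 51, 15, 8 → max 51
F regrets: 23, 0, 20 → max 23
Smallest max regret = 12 → B.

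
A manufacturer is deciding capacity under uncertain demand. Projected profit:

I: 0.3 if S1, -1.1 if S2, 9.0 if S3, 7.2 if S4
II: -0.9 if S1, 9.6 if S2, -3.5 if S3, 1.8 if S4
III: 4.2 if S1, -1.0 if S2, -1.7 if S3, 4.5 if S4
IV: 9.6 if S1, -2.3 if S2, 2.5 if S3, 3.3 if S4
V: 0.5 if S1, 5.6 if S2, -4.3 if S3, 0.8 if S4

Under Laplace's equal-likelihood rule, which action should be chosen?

Row averages: I=3.85, II=1.75, III=1.5, IV=3.275, V=0.65
Highest average = 3.85 → I.

I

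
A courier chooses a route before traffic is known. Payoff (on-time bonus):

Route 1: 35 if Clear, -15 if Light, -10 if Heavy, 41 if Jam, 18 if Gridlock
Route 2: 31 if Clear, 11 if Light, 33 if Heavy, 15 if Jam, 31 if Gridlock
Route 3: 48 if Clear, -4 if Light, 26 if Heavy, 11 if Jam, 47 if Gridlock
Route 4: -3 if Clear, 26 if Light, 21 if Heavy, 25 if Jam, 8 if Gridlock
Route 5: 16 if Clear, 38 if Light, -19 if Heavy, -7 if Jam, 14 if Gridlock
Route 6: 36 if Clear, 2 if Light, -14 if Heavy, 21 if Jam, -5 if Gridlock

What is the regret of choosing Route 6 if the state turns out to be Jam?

20

Best payoff under Jam is 41.
Regret = 41 − 21 = 20.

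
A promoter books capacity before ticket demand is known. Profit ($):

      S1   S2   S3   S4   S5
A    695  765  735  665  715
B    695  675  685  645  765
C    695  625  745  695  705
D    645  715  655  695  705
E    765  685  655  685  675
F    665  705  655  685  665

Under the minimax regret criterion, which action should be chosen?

Column bests: S1=765, S2=765, S3=745, S4=695, S5=765.
A regrets: 70, 0, 10, 30, 50 → max 70
B regrets: 70, 90, 60, 50, 0 → max 90
C regrets: 70, 140, 0, 0, 60 → max 140
D regrets: 120, 50, 90, 0, 60 → max 120
E regrets: 0, 80, 90, 10, 90 → max 90
F regrets: 100, 60, 90, 10, 100 → max 100
Smallest max regret = 70 → A.

A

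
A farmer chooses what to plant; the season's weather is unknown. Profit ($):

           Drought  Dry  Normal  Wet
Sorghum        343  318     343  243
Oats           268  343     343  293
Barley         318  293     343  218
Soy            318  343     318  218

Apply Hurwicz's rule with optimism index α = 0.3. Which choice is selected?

Sorghum: 0.3·343 + 0.7·243 = 273
Oats: 0.3·343 + 0.7·268 = 290.5
Barley: 0.3·343 + 0.7·218 = 255.5
Soy: 0.3·343 + 0.7·218 = 255.5
Highest Hurwicz score = 290.5 → Oats.

Oats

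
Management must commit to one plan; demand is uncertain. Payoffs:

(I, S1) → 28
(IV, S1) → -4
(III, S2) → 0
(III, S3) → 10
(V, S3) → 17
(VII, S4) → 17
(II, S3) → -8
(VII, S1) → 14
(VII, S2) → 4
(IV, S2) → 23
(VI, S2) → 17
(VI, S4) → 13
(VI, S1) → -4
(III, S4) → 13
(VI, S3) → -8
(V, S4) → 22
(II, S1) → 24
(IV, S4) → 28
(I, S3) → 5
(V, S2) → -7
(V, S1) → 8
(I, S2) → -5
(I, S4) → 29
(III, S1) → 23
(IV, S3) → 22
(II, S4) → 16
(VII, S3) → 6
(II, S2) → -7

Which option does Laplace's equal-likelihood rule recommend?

IV

Row averages: I=14.25, II=6.25, III=11.5, IV=17.25, V=10, VI=4.5, VII=10.25
Highest average = 17.25 → IV.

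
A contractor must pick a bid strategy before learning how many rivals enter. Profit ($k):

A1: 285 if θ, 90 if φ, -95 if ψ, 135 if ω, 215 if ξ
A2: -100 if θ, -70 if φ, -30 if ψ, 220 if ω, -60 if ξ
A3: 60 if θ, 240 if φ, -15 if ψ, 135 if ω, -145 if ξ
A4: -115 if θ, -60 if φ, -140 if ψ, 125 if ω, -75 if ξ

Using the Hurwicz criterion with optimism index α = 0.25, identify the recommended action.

A1

A1: 0.25·285 + 0.75·(-95) = 0
A2: 0.25·220 + 0.75·(-100) = -20
A3: 0.25·240 + 0.75·(-145) = -48.75
A4: 0.25·125 + 0.75·(-140) = -73.75
Highest Hurwicz score = 0 → A1.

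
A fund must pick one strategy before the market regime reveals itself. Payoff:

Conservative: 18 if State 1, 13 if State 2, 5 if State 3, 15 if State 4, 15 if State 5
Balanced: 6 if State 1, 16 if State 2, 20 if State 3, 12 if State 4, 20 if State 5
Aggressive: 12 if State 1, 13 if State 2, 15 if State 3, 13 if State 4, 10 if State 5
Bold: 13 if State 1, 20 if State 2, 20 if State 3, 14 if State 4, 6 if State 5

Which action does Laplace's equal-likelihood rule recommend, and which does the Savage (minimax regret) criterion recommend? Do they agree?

Row averages: Conservative=13.2, Balanced=14.8, Aggressive=12.6, Bold=14.6
Highest average = 14.8 → Balanced.
Column bests: State 1=18, State 2=20, State 3=20, State 4=15, State 5=20.
Conservative regrets: 0, 7, 15, 0, 5 → max 15
Balanced regrets: 12, 4, 0, 3, 0 → max 12
Aggressive regrets: 6, 7, 5, 2, 10 → max 10
Bold regrets: 5, 0, 0, 1, 14 → max 14
Smallest max regret = 10 → Aggressive.

laplace → Balanced; minimax regret → Aggressive (disagree)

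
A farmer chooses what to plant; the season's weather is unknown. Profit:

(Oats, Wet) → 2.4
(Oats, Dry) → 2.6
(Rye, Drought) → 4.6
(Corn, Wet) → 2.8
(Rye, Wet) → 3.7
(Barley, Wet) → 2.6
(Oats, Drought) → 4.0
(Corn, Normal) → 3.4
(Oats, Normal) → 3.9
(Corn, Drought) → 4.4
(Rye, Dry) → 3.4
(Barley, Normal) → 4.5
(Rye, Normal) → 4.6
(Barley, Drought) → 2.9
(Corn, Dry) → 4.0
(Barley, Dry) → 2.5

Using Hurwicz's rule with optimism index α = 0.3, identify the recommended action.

Rye: 0.3·4.6 + 0.7·3.4 = 3.76
Barley: 0.3·4.5 + 0.7·2.5 = 3.1
Corn: 0.3·4.4 + 0.7·2.8 = 3.28
Oats: 0.3·4.0 + 0.7·2.4 = 2.88
Highest Hurwicz score = 3.76 → Rye.

Rye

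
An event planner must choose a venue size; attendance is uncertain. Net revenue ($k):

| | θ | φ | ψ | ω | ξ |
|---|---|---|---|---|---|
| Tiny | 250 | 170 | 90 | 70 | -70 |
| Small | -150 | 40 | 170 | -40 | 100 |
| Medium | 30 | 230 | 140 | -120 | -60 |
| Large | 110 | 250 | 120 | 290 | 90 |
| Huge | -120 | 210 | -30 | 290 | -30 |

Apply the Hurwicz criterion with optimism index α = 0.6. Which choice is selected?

Tiny: 0.6·250 + 0.4·(-70) = 122
Small: 0.6·170 + 0.4·(-150) = 42
Medium: 0.6·230 + 0.4·(-120) = 90
Large: 0.6·290 + 0.4·90 = 210
Huge: 0.6·290 + 0.4·(-120) = 126
Highest Hurwicz score = 210 → Large.

Large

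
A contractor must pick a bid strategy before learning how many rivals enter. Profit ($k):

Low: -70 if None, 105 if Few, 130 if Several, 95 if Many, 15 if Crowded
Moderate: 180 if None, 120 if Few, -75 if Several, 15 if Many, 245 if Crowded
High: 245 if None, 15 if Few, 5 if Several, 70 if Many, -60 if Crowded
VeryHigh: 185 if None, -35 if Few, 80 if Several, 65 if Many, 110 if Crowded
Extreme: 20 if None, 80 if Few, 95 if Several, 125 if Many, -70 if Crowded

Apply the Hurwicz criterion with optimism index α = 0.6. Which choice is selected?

High

Low: 0.6·130 + 0.4·(-70) = 50
Moderate: 0.6·245 + 0.4·(-75) = 117
High: 0.6·245 + 0.4·(-60) = 123
VeryHigh: 0.6·185 + 0.4·(-35) = 97
Extreme: 0.6·125 + 0.4·(-70) = 47
Highest Hurwicz score = 123 → High.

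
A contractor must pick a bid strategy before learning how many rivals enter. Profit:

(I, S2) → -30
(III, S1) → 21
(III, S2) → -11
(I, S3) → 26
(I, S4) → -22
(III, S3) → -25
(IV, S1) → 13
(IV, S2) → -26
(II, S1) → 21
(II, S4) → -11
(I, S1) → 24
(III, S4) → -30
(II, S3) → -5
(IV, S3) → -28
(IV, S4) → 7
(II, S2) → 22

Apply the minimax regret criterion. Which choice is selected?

II

Column bests: S1=24, S2=22, S3=26, S4=7.
I regrets: 0, 52, 0, 29 → max 52
II regrets: 3, 0, 31, 18 → max 31
III regrets: 3, 33, 51, 37 → max 51
IV regrets: 11, 48, 54, 0 → max 54
Smallest max regret = 31 → II.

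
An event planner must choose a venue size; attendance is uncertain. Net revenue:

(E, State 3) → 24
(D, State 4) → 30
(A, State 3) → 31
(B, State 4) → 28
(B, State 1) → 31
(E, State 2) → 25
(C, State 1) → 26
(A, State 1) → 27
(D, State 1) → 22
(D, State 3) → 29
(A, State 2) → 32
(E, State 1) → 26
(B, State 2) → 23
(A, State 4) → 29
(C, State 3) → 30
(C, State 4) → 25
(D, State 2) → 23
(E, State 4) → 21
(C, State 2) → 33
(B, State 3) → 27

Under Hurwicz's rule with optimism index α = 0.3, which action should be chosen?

A

A: 0.3·32 + 0.7·27 = 28.5
B: 0.3·31 + 0.7·23 = 25.4
C: 0.3·33 + 0.7·25 = 27.4
D: 0.3·30 + 0.7·22 = 24.4
E: 0.3·26 + 0.7·21 = 22.5
Highest Hurwicz score = 28.5 → A.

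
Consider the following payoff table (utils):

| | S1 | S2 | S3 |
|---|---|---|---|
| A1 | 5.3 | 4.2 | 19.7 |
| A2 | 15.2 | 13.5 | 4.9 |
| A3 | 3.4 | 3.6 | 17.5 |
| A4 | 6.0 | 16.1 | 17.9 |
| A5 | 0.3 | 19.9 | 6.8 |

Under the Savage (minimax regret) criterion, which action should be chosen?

A4

Column bests: S1=15.2, S2=19.9, S3=19.7.
A1 regrets: 9.9, 15.7, 0.0 → max 15.7
A2 regrets: 0.0, 6.4, 14.8 → max 14.8
A3 regrets: 11.8, 16.3, 2.2 → max 16.3
A4 regrets: 9.2, 3.8, 1.8 → max 9.2
A5 regrets: 14.9, 0.0, 12.9 → max 14.9
Smallest max regret = 9.2 → A4.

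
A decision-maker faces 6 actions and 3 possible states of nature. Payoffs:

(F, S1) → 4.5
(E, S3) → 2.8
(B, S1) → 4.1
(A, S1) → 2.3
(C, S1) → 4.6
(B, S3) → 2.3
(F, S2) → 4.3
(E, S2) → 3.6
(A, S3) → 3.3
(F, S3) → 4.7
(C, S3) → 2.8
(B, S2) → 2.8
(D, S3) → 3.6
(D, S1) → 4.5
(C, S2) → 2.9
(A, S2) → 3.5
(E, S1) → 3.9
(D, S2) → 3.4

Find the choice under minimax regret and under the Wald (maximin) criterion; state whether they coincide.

Column bests: S1=4.6, S2=4.3, S3=4.7.
A regrets: 2.3, 0.8, 1.4 → max 2.3
B regrets: 0.5, 1.5, 2.4 → max 2.4
C regrets: 0.0, 1.4, 1.9 → max 1.9
D regrets: 0.1, 0.9, 1.1 → max 1.1
E regrets: 0.7, 0.7, 1.9 → max 1.9
F regrets: 0.1, 0.0, 0.0 → max 0.1
Smallest max regret = 0.1 → F.
Row minima: A=2.3, B=2.3, C=2.8, D=3.4, E=2.8, F=4.3
Best worst-case = 4.3 → F.

minimax regret → F; maximin → F (agree)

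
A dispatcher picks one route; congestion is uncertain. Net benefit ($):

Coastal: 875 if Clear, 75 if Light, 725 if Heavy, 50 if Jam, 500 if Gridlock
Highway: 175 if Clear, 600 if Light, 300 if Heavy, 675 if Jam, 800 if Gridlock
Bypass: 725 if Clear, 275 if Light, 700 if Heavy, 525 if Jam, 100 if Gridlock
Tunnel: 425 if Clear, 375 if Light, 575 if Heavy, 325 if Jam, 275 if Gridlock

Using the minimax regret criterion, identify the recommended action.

Tunnel

Column bests: Clear=875, Light=600, Heavy=725, Jam=675, Gridlock=800.
Coastal regrets: 0, 525, 0, 625, 300 → max 625
Highway regrets: 700, 0, 425, 0, 0 → max 700
Bypass regrets: 150, 325, 25, 150, 700 → max 700
Tunnel regrets: 450, 225, 150, 350, 525 → max 525
Smallest max regret = 525 → Tunnel.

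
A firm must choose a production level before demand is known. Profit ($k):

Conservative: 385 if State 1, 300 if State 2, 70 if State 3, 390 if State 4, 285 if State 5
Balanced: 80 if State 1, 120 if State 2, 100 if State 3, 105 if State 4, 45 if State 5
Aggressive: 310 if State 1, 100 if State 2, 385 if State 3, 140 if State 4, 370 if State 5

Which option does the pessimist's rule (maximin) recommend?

Row minima: Conservative=70, Balanced=45, Aggressive=100
Best worst-case = 100 → Aggressive.

Aggressive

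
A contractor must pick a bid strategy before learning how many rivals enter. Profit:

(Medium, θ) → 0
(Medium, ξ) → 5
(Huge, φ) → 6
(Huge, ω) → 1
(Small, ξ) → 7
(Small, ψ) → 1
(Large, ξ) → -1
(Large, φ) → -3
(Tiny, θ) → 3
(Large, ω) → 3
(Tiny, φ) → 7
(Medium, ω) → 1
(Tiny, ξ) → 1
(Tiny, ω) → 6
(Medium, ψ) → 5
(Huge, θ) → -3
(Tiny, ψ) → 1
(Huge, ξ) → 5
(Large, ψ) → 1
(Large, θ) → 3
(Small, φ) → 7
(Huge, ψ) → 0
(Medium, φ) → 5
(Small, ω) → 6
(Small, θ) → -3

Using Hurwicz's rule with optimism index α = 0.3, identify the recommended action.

Tiny: 0.3·7 + 0.7·1 = 2.8
Small: 0.3·7 + 0.7·(-3) = 0
Medium: 0.3·5 + 0.7·0 = 1.5
Large: 0.3·3 + 0.7·(-3) = -1.2
Huge: 0.3·6 + 0.7·(-3) = -0.3
Highest Hurwicz score = 2.8 → Tiny.

Tiny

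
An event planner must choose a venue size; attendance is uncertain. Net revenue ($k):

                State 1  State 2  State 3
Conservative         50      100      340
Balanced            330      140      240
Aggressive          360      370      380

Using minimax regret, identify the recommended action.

Aggressive

Column bests: State 1=360, State 2=370, State 3=380.
Conservative regrets: 310, 270, 40 → max 310
Balanced regrets: 30, 230, 140 → max 230
Aggressive regrets: 0, 0, 0 → max 0
Smallest max regret = 0 → Aggressive.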